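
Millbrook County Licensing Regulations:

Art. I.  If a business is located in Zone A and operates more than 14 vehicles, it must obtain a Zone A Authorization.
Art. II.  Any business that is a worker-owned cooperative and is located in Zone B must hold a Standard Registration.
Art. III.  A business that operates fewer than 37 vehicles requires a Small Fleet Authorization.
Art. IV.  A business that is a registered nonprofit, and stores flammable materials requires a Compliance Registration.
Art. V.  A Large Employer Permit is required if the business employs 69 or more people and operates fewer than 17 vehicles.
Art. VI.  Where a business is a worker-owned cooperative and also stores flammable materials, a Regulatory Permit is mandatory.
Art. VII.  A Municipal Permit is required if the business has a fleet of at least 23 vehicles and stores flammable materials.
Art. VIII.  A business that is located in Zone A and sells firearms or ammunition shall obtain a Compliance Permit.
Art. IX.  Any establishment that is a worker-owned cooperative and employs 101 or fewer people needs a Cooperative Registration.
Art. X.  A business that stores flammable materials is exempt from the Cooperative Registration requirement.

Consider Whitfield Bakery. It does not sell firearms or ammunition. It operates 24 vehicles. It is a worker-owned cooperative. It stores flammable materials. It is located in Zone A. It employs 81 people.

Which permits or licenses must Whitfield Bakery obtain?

Municipal Permit, Regulatory Permit, Small Fleet Authorization, Zone A Authorization

Art. I. is located in Zone A; vehicles 24 > 14 → Zone A Authorization required.
Art. II. is a worker-owned cooperative; is located in Zone A (not: is located in Zone B) → Standard Registration not required.
Art. III. vehicles 24 < 37 → Small Fleet Authorization required.
Art. IV. is a worker-owned cooperative (not: is a registered nonprofit); stores flammable materials → Compliance Registration not required.
Art. V. employees 81 ≥ 69; vehicles 24 ≥ 17 → Large Employer Permit not required.
Art. VI. is a worker-owned cooperative; stores flammable materials → Regulatory Permit required.
Art. VII. vehicles 24 ≥ 23; stores flammable materials → Municipal Permit required.
Art. VIII. is located in Zone A; does not sell firearms or ammunition → Compliance Permit not required.
Art. IX. is a worker-owned cooperative; employees 81 ≤ 101 → Cooperative Registration required.
Art. X. stores flammable materials → exempt from Cooperative Registration.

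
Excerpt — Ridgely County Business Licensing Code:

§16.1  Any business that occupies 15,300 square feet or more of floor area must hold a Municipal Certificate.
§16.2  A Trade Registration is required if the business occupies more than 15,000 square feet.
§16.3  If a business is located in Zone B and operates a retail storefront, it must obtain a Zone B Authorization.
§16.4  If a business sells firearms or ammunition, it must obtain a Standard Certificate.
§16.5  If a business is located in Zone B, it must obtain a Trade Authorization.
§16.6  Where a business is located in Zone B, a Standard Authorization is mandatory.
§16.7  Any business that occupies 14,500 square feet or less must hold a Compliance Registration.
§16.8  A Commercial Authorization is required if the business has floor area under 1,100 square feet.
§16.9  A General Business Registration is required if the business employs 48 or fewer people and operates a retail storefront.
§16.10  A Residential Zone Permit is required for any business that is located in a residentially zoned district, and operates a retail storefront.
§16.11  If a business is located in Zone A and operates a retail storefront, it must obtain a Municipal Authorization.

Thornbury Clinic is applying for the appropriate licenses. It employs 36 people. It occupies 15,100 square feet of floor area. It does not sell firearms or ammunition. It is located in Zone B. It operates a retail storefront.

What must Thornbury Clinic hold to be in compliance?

§16.1 floor area 15,100 square feet < 15,300 square feet → Municipal Certificate not required.
§16.2 floor area 15,100 square feet > 15,000 square feet → Trade Registration required.
§16.3 is located in Zone B; operates a retail storefront → Zone B Authorization required.
§16.4 does not sell firearms or ammunition → Standard Certificate not required.
§16.5 is located in Zone B → Trade Authorization required.
§16.6 is located in Zone B → Standard Authorization required.
§16.7 floor area 15,100 square feet > 14,500 square feet → Compliance Registration not required.
§16.8 floor area 15,100 square feet ≥ 1,100 square feet → Commercial Authorization not required.
§16.9 employees 36 ≤ 48; operates a retail storefront → General Business Registration required.
§16.10 is located in Zone B (not: is located in a residentially zoned district); operates a retail storefront → Residential Zone Permit not required.
§16.11 is located in Zone B (not: is located in Zone A); operates a retail storefront → Municipal Authorization not required.

General Business Registration, Standard Authorization, Trade Authorization, Trade Registration, Zone B Authorization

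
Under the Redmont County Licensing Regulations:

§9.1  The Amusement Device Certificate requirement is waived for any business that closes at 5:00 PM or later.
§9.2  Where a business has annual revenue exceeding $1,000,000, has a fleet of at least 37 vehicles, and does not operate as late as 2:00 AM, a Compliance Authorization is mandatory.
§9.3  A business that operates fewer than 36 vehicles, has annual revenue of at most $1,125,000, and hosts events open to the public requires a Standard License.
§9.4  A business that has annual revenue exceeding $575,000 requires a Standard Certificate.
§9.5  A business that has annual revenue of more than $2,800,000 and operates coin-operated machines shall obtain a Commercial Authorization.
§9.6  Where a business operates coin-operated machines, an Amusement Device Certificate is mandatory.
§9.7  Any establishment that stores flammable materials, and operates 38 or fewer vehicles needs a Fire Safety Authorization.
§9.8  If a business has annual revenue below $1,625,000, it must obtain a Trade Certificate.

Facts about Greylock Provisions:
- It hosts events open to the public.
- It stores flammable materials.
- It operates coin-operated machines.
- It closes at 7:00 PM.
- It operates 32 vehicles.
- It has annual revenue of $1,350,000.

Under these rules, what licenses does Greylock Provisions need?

§9.1 closes 7:00 PM, after 5:00 PM → exempt from Amusement Device Certificate.
§9.2 revenue $1,350,000 > $1,000,000; vehicles 32 < 37; closes 7:00 PM, at/before 2:00 AM → Compliance Authorization not required.
§9.3 vehicles 32 < 36; revenue $1,350,000 > $1,125,000; hosts events open to the public → Standard License not required.
§9.4 revenue $1,350,000 > $575,000 → Standard Certificate required.
§9.5 revenue $1,350,000 ≤ $2,800,000; operates coin-operated machines → Commercial Authorization not required.
§9.6 operates coin-operated machines → Amusement Device Certificate required.
§9.7 stores flammable materials; vehicles 32 ≤ 38 → Fire Safety Authorization required.
§9.8 revenue $1,350,000 < $1,625,000 → Trade Certificate required.

Fire Safety Authorization, Standard Certificate, Trade Certificate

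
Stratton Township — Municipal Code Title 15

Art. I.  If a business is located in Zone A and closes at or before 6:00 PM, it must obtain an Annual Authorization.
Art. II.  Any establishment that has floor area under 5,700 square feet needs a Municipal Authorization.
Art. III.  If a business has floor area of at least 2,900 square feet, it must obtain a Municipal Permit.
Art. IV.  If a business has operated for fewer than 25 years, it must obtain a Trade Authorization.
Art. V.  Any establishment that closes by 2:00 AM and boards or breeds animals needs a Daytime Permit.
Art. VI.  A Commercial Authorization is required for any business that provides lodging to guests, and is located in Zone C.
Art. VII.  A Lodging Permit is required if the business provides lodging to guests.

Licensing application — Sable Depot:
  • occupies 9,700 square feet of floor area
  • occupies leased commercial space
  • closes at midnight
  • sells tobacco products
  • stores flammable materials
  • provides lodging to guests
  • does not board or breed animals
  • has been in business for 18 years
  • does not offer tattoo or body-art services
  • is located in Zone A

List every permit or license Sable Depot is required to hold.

Art. I. is located in Zone A; closes midnight, after 6:00 PM → Annual Authorization not required.
Art. II. floor area 9,700 square feet ≥ 5,700 square feet → Municipal Authorization not required.
Art. III. floor area 9,700 square feet ≥ 2,900 square feet → Municipal Permit required.
Art. IV. years in business 18 < 25 → Trade Authorization required.
Art. V. closes midnight, at/before 2:00 AM; does not board or breed animals → Daytime Permit not required.
Art. VI. provides lodging to guests; is located in Zone A (not: is located in Zone C) → Commercial Authorization not required.
Art. VII. provides lodging to guests → Lodging Permit required.

Lodging Permit, Municipal Permit, Trade Authorization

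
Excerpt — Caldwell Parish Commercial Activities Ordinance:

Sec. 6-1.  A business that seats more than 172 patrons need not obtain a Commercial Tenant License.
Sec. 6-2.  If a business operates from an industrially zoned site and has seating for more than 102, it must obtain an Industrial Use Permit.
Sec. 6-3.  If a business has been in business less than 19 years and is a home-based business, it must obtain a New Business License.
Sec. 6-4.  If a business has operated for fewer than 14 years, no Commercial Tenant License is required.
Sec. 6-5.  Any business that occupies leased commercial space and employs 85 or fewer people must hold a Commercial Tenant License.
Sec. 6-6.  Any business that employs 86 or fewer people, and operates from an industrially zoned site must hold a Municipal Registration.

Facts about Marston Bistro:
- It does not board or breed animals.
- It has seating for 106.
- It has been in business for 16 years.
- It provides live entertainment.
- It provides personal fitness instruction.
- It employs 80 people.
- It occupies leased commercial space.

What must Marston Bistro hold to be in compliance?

Commercial Tenant License

Sec. 6-1. seating 106 ≤ 172 → Commercial Tenant License exemption does not apply.
Sec. 6-2. occupies leased commercial space (not: operates from an industrially zoned site); seating 106 > 102 → Industrial Use Permit not required.
Sec. 6-3. years in business 16 < 19; occupies leased commercial space (not: is a home-based business) → New Business License not required.
Sec. 6-4. years in business 16 ≥ 14 → Commercial Tenant License exemption does not apply.
Sec. 6-5. occupies leased commercial space; employees 80 ≤ 85 → Commercial Tenant License required.
Sec. 6-6. employees 80 ≤ 86; occupies leased commercial space (not: operates from an industrially zoned site) → Municipal Registration not required.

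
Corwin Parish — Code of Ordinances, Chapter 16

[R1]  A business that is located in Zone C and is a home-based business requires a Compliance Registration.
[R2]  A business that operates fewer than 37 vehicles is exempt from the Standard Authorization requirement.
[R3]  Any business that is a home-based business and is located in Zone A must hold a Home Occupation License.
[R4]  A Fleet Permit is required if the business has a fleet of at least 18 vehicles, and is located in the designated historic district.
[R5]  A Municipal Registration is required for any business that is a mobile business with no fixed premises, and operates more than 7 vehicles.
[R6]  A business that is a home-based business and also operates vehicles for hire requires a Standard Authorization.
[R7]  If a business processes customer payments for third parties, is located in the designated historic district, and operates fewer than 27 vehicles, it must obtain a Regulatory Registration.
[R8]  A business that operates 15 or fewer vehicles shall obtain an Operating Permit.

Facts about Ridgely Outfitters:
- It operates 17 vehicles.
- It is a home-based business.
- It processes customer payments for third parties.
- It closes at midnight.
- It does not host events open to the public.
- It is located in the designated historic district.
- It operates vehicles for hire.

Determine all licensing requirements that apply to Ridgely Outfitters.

[R1] is located in the designated historic district (not: is located in Zone C); is a home-based business → Compliance Registration not required.
[R2] vehicles 17 < 37 → exempt from Standard Authorization.
[R3] is a home-based business; is located in the designated historic district (not: is located in Zone A) → Home Occupation License not required.
[R4] vehicles 17 < 18; is located in the designated historic district → Fleet Permit not required.
[R5] is a home-based business (not: is a mobile business with no fixed premises); vehicles 17 > 7 → Municipal Registration not required.
[R6] is a home-based business; operates vehicles for hire → Standard Authorization required.
[R7] processes customer payments for third parties; is located in the designated historic district; vehicles 17 < 27 → Regulatory Registration required.
[R8] vehicles 17 > 15 → Operating Permit not required.

Regulatory Registration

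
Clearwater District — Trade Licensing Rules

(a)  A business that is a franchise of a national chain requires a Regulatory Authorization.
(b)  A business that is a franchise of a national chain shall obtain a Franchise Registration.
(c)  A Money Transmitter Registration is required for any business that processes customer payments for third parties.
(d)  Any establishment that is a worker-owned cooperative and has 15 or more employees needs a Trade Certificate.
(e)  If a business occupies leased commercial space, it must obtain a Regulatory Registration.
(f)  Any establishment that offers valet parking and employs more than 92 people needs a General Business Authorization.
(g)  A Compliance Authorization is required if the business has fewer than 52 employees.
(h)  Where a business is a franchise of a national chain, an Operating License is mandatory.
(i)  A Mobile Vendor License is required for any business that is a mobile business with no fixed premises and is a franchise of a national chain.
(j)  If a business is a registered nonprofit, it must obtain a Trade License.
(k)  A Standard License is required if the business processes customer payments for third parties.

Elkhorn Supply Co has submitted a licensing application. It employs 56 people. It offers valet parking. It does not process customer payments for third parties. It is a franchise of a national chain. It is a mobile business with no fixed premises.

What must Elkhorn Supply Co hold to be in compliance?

Franchise Registration, Mobile Vendor License, Operating License, Regulatory Authorization

(a) is a franchise of a national chain → Regulatory Authorization required.
(b) is a franchise of a national chain → Franchise Registration required.
(c) does not process customer payments for third parties → Money Transmitter Registration not required.
(d) is a franchise of a national chain (not: is a worker-owned cooperative); employees 56 ≥ 15 → Trade Certificate not required.
(e) is a mobile business with no fixed premises (not: occupies leased commercial space) → Regulatory Registration not required.
(f) offers valet parking; employees 56 ≤ 92 → General Business Authorization not required.
(g) employees 56 ≥ 52 → Compliance Authorization not required.
(h) is a franchise of a national chain → Operating License required.
(i) is a mobile business with no fixed premises; is a franchise of a national chain → Mobile Vendor License required.
(j) is a franchise of a national chain (not: is a registered nonprofit) → Trade License not required.
(k) does not process customer payments for third parties → Standard License not required.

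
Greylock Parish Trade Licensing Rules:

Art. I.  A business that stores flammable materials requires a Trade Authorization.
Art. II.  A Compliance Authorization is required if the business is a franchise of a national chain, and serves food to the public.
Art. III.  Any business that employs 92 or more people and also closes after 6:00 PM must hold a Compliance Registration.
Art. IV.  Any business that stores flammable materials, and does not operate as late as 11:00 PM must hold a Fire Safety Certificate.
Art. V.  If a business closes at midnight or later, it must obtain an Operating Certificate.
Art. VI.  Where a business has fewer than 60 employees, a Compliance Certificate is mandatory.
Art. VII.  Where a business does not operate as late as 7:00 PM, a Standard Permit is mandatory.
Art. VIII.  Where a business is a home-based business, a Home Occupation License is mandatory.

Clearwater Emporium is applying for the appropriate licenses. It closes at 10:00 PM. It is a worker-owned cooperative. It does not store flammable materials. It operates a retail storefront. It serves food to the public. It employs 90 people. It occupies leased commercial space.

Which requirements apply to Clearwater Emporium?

Art. I. does not store flammable materials → Trade Authorization not required.
Art. II. is a worker-owned cooperative (not: is a franchise of a national chain); serves food to the public → Compliance Authorization not required.
Art. III. employees 90 < 92; closes 10:00 PM, after 6:00 PM → Compliance Registration not required.
Art. IV. does not store flammable materials; closes 10:00 PM, at/before 11:00 PM → Fire Safety Certificate not required.
Art. V. closes 10:00 PM, at/before midnight → Operating Certificate not required.
Art. VI. employees 90 ≥ 60 → Compliance Certificate not required.
Art. VII. closes 10:00 PM, after 7:00 PM → Standard Permit not required.
Art. VIII. occupies leased commercial space (not: is a home-based business) → Home Occupation License not required.

None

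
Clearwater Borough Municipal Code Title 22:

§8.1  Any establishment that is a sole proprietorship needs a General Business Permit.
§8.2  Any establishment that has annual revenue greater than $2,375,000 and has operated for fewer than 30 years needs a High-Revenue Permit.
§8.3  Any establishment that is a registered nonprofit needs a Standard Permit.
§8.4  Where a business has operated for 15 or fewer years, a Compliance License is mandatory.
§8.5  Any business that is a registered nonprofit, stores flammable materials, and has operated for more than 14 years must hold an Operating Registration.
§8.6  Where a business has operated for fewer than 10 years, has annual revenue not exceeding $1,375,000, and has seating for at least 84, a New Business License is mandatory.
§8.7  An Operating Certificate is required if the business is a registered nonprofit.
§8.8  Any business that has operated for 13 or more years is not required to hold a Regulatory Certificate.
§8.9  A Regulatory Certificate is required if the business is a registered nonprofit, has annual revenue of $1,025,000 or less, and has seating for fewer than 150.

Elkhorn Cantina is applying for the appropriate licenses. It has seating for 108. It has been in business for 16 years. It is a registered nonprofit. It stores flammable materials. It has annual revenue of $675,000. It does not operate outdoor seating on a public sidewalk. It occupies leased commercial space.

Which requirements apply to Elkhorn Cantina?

Operating Certificate, Operating Registration, Standard Permit

§8.1 is a registered nonprofit (not: is a sole proprietorship) → General Business Permit not required.
§8.2 revenue $675,000 ≤ $2,375,000; years in business 16 < 30 → High-Revenue Permit not required.
§8.3 is a registered nonprofit → Standard Permit required.
§8.4 years in business 16 > 15 → Compliance License not required.
§8.5 is a registered nonprofit; stores flammable materials; years in business 16 > 14 → Operating Registration required.
§8.6 years in business 16 ≥ 10; revenue $675,000 ≤ $1,375,000; seating 108 ≥ 84 → New Business License not required.
§8.7 is a registered nonprofit → Operating Certificate required.
§8.8 years in business 16 ≥ 13 → exempt from Regulatory Certificate.
§8.9 is a registered nonprofit; revenue $675,000 ≤ $1,025,000; seating 108 < 150 → Regulatory Certificate required.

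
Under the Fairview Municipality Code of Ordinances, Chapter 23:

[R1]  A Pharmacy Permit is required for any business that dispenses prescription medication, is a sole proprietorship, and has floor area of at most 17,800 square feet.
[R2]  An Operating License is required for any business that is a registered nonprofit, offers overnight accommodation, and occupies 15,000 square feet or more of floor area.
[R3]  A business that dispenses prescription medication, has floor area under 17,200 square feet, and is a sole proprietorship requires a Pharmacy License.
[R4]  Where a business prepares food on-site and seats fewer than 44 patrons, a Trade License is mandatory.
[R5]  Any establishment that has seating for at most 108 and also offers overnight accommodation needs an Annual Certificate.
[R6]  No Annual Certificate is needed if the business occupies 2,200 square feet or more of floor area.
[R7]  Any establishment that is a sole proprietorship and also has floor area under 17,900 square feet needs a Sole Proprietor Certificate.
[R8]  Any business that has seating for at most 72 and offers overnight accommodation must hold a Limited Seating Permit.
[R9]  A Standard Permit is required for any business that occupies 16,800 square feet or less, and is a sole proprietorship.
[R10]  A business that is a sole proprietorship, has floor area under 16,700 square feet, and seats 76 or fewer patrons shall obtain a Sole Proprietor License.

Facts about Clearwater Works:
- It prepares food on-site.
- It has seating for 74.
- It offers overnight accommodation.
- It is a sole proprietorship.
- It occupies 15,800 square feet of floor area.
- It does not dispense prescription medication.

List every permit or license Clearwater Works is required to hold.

Sole Proprietor Certificate, Sole Proprietor License, Standard Permit

[R1] does not dispense prescription medication; is a sole proprietorship; floor area 15,800 square feet ≤ 17,800 square feet → Pharmacy Permit not required.
[R2] is a sole proprietorship (not: is a registered nonprofit); offers overnight accommodation; floor area 15,800 square feet ≥ 15,000 square feet → Operating License not required.
[R3] does not dispense prescription medication; floor area 15,800 square feet < 17,200 square feet; is a sole proprietorship → Pharmacy License not required.
[R4] prepares food on-site; seating 74 ≥ 44 → Trade License not required.
[R5] seating 74 ≤ 108; offers overnight accommodation → Annual Certificate required.
[R6] floor area 15,800 square feet ≥ 2,200 square feet → exempt from Annual Certificate.
[R7] is a sole proprietorship; floor area 15,800 square feet < 17,900 square feet → Sole Proprietor Certificate required.
[R8] seating 74 > 72; offers overnight accommodation → Limited Seating Permit not required.
[R9] floor area 15,800 square feet ≤ 16,800 square feet; is a sole proprietorship → Standard Permit required.
[R10] is a sole proprietorship; floor area 15,800 square feet < 16,700 square feet; seating 74 ≤ 76 → Sole Proprietor License required.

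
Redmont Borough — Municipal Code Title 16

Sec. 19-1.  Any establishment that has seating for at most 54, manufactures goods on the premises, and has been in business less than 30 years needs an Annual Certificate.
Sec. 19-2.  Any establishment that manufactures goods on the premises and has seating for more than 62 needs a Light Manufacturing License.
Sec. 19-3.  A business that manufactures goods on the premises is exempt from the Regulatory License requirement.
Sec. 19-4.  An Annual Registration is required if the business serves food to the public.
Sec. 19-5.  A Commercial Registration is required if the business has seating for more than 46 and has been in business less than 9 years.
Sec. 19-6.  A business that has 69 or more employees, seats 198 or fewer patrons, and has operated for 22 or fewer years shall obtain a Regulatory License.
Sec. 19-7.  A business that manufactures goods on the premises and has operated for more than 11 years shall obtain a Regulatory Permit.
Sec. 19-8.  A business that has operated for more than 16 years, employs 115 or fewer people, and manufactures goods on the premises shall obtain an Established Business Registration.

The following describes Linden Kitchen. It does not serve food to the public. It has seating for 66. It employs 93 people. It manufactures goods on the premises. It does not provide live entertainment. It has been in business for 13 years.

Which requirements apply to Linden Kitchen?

Light Manufacturing License, Regulatory Permit

Sec. 19-1. seating 66 > 54; manufactures goods on the premises; years in business 13 < 30 → Annual Certificate not required.
Sec. 19-2. manufactures goods on the premises; seating 66 > 62 → Light Manufacturing License required.
Sec. 19-3. manufactures goods on the premises → exempt from Regulatory License.
Sec. 19-4. does not serve food to the public → Annual Registration not required.
Sec. 19-5. seating 66 > 46; years in business 13 ≥ 9 → Commercial Registration not required.
Sec. 19-6. employees 93 ≥ 69; seating 66 ≤ 198; years in business 13 ≤ 22 → Regulatory License required.
Sec. 19-7. manufactures goods on the premises; years in business 13 > 11 → Regulatory Permit required.
Sec. 19-8. years in business 13 ≤ 16; employees 93 ≤ 115; manufactures goods on the premises → Established Business Registration not required.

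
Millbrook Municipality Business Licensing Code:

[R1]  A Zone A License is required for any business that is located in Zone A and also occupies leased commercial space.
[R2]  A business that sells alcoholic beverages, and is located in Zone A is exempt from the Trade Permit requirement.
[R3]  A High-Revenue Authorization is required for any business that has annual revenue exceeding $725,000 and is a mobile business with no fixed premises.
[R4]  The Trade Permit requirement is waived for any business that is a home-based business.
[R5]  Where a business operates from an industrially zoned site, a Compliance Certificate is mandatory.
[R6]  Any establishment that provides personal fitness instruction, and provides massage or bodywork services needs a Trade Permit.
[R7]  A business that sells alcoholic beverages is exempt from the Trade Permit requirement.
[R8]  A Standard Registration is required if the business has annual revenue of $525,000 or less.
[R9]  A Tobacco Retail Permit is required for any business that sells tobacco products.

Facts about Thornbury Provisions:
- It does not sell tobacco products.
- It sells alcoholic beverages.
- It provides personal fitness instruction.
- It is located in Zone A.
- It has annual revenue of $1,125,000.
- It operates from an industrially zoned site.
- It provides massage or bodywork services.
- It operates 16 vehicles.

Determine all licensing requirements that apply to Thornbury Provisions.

[R1] is located in Zone A; operates from an industrially zoned site (not: occupies leased commercial space) → Zone A License not required.
[R2] sells alcoholic beverages; is located in Zone A → exempt from Trade Permit.
[R3] revenue $1,125,000 > $725,000; operates from an industrially zoned site (not: is a mobile business with no fixed premises) → High-Revenue Authorization not required.
[R4] operates from an industrially zoned site (not: is a home-based business) → Trade Permit exemption does not apply.
[R5] operates from an industrially zoned site → Compliance Certificate required.
[R6] provides personal fitness instruction; provides massage or bodywork services → Trade Permit required.
[R7] sells alcoholic beverages → exempt from Trade Permit.
[R8] revenue $1,125,000 > $525,000 → Standard Registration not required.
[R9] does not sell tobacco products → Tobacco Retail Permit not required.

Compliance Certificate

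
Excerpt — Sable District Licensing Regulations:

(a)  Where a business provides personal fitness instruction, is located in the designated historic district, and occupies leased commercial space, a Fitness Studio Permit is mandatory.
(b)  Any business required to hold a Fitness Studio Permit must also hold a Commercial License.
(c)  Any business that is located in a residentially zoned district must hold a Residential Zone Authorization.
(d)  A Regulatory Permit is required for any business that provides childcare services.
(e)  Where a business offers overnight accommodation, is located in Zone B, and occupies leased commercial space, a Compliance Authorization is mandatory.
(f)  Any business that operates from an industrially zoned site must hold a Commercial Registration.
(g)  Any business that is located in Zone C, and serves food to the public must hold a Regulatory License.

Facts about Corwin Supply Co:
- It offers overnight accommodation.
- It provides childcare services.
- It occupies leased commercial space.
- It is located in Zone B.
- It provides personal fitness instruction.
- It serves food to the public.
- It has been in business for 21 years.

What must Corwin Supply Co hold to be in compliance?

(a) provides personal fitness instruction; is located in Zone B (not: is located in the designated historic district); occupies leased commercial space → Fitness Studio Permit not required.
(b) Fitness Studio Permit is not required → no effect.
(c) is located in Zone B (not: is located in a residentially zoned district) → Residential Zone Authorization not required.
(d) provides childcare services → Regulatory Permit required.
(e) offers overnight accommodation; is located in Zone B; occupies leased commercial space → Compliance Authorization required.
(f) occupies leased commercial space (not: operates from an industrially zoned site) → Commercial Registration not required.
(g) is located in Zone B (not: is located in Zone C); serves food to the public → Regulatory License not required.

Compliance Authorization, Regulatory Permit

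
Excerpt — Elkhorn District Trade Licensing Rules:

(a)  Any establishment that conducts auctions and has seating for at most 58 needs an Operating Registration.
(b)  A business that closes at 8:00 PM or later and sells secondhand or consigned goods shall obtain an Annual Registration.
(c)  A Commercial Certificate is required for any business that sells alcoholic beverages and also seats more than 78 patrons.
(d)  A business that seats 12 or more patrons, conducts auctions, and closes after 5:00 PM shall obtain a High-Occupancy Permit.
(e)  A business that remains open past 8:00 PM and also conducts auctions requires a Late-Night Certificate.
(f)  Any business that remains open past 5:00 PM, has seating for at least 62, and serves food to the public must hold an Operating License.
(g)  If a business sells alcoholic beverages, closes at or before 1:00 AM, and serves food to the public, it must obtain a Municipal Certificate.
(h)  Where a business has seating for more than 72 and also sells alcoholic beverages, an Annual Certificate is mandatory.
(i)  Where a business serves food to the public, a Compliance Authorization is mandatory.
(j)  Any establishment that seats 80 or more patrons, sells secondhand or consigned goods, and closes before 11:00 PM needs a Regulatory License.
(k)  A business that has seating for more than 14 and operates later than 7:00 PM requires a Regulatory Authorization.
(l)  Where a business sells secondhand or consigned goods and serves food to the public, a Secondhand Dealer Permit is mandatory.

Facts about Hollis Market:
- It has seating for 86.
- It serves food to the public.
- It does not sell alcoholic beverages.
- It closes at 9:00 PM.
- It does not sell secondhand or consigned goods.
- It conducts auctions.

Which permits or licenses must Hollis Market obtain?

(a) conducts auctions; seating 86 > 58 → Operating Registration not required.
(b) closes 9:00 PM, after 8:00 PM; does not sell secondhand or consigned goods → Annual Registration not required.
(c) does not sell alcoholic beverages; seating 86 > 78 → Commercial Certificate not required.
(d) seating 86 ≥ 12; conducts auctions; closes 9:00 PM, after 5:00 PM → High-Occupancy Permit required.
(e) closes 9:00 PM, after 8:00 PM; conducts auctions → Late-Night Certificate required.
(f) closes 9:00 PM, after 5:00 PM; seating 86 ≥ 62; serves food to the public → Operating License required.
(g) does not sell alcoholic beverages; closes 9:00 PM, at/before 1:00 AM; serves food to the public → Municipal Certificate not required.
(h) seating 86 > 72; does not sell alcoholic beverages → Annual Certificate not required.
(i) serves food to the public → Compliance Authorization required.
(j) seating 86 ≥ 80; does not sell secondhand or consigned goods; closes 9:00 PM, at/before 11:00 PM → Regulatory License not required.
(k) seating 86 > 14; closes 9:00 PM, after 7:00 PM → Regulatory Authorization required.
(l) does not sell secondhand or consigned goods; serves food to the public → Secondhand Dealer Permit not required.

Compliance Authorization, High-Occupancy Permit, Late-Night Certificate, Operating License, Regulatory Authorization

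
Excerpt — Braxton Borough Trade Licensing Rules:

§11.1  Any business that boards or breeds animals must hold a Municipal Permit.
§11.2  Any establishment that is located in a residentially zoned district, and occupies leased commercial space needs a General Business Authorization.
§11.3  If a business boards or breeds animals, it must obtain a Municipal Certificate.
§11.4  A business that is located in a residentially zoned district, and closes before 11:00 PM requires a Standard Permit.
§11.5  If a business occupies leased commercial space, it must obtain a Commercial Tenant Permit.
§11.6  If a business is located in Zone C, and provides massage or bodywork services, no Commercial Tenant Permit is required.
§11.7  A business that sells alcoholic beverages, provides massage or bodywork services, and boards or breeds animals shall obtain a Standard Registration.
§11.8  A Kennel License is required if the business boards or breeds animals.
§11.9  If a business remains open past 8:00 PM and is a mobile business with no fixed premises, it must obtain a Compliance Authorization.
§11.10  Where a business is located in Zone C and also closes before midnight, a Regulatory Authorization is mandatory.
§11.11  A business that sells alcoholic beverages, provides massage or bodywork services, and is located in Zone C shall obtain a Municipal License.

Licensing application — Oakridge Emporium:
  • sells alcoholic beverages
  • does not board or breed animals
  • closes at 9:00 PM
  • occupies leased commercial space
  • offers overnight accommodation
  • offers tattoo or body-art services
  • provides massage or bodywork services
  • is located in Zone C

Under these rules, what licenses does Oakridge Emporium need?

Municipal License, Regulatory Authorization

§11.1 does not board or breed animals → Municipal Permit not required.
§11.2 is located in Zone C (not: is located in a residentially zoned district); occupies leased commercial space → General Business Authorization not required.
§11.3 does not board or breed animals → Municipal Certificate not required.
§11.4 is located in Zone C (not: is located in a residentially zoned district); closes 9:00 PM, at/before 11:00 PM → Standard Permit not required.
§11.5 occupies leased commercial space → Commercial Tenant Permit required.
§11.6 is located in Zone C; provides massage or bodywork services → exempt from Commercial Tenant Permit.
§11.7 sells alcoholic beverages; provides massage or bodywork services; does not board or breed animals → Standard Registration not required.
§11.8 does not board or breed animals → Kennel License not required.
§11.9 closes 9:00 PM, after 8:00 PM; occupies leased commercial space (not: is a mobile business with no fixed premises) → Compliance Authorization not required.
§11.10 is located in Zone C; closes 9:00 PM, at/before midnight → Regulatory Authorization required.
§11.11 sells alcoholic beverages; provides massage or bodywork services; is located in Zone C → Municipal License required.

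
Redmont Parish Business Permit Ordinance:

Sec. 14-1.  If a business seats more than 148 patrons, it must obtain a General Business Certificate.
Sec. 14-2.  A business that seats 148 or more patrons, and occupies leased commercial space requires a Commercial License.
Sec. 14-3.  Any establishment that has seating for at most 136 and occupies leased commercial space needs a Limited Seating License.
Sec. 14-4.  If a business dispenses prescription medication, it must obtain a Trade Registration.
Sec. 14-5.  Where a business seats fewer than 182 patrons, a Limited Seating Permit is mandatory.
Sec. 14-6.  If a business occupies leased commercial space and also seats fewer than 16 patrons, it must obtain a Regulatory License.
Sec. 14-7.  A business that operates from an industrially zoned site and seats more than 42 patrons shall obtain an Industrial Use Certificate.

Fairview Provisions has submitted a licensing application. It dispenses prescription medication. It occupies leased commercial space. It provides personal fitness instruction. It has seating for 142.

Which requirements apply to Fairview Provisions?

Limited Seating Permit, Trade Registration

Sec. 14-1. seating 142 ≤ 148 → General Business Certificate not required.
Sec. 14-2. seating 142 < 148; occupies leased commercial space → Commercial License not required.
Sec. 14-3. seating 142 > 136; occupies leased commercial space → Limited Seating License not required.
Sec. 14-4. dispenses prescription medication → Trade Registration required.
Sec. 14-5. seating 142 < 182 → Limited Seating Permit required.
Sec. 14-6. occupies leased commercial space; seating 142 ≥ 16 → Regulatory License not required.
Sec. 14-7. occupies leased commercial space (not: operates from an industrially zoned site); seating 142 > 42 → Industrial Use Certificate not required.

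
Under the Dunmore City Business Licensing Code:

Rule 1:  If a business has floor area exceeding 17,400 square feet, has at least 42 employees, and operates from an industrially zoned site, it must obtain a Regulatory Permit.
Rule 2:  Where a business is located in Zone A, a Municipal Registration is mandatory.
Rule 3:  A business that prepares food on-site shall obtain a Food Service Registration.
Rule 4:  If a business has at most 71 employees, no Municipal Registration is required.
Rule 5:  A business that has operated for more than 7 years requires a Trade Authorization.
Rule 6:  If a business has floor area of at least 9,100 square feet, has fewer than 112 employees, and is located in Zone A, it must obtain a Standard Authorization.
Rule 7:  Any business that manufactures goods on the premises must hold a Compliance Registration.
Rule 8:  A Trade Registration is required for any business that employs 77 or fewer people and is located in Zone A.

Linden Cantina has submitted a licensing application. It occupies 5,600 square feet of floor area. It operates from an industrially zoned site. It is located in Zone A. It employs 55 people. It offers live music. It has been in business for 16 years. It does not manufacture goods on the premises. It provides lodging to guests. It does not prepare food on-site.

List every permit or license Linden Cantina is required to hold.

Trade Authorization, Trade Registration

Rule 1: floor area 5,600 square feet ≤ 17,400 square feet; employees 55 ≥ 42; operates from an industrially zoned site → Regulatory Permit not required.
Rule 2: is located in Zone A → Municipal Registration required.
Rule 3: does not prepare food on-site → Food Service Registration not required.
Rule 4: employees 55 ≤ 71 → exempt from Municipal Registration.
Rule 5: years in business 16 > 7 → Trade Authorization required.
Rule 6: floor area 5,600 square feet < 9,100 square feet; employees 55 < 112; is located in Zone A → Standard Authorization not required.
Rule 7: does not manufacture goods on the premises → Compliance Registration not required.
Rule 8: employees 55 ≤ 77; is located in Zone A → Trade Registration required.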